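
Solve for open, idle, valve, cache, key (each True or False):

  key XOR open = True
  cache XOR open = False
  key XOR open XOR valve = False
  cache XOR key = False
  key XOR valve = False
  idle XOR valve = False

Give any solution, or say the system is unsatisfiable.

The formula is unsatisfiable.

Adding constraints 1, 2, 4 mod 2: every variable appears an even number of times on the left, so the left side is 0.
But the right sides sum to 1 (mod 2). 0 ≠ 1 — the system is inconsistent.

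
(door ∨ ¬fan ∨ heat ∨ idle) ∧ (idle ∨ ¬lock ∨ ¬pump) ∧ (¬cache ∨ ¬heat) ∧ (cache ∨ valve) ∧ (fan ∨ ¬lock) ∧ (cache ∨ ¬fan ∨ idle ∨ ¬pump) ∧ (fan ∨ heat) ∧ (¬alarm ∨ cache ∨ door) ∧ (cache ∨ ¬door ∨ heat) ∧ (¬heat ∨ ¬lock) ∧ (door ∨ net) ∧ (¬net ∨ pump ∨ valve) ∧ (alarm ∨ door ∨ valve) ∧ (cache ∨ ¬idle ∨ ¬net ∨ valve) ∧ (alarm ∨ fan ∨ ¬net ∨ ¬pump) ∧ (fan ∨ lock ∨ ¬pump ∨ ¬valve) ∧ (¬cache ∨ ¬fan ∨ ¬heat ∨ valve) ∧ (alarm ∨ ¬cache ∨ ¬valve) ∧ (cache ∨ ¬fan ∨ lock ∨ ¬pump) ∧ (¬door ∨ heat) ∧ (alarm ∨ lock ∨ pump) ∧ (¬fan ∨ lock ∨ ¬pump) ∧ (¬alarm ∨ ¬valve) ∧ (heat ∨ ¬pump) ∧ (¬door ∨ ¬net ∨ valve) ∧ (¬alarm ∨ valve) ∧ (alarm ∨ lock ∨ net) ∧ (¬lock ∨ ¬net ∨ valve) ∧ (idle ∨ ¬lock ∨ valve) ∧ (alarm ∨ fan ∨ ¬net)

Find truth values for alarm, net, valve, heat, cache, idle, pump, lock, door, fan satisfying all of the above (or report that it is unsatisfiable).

Try alarm = True:
  (¬alarm ∨ ¬valve) forces valve = False.
  clause (¬alarm ∨ valve) is falsified — backtrack.
So alarm = False.
Set net = True.
  then (alarm ∨ fan ∨ ¬net) forces fan = True.
Set valve = True.
  then (alarm ∨ ¬cache ∨ ¬valve) forces cache = False.
Set heat = False.
  then (cache ∨ ¬door ∨ heat) forces door = False.
  then (heat ∨ ¬pump) forces pump = False.
  then (door ∨ ¬fan ∨ heat ∨ idle) forces idle = True.
  then (alarm ∨ lock ∨ pump) forces lock = True.
All clauses satisfied.

alarm = False; net = True; valve = True; heat = False; cache = False; idle = True; pump = False; lock = True; door = False; fan = True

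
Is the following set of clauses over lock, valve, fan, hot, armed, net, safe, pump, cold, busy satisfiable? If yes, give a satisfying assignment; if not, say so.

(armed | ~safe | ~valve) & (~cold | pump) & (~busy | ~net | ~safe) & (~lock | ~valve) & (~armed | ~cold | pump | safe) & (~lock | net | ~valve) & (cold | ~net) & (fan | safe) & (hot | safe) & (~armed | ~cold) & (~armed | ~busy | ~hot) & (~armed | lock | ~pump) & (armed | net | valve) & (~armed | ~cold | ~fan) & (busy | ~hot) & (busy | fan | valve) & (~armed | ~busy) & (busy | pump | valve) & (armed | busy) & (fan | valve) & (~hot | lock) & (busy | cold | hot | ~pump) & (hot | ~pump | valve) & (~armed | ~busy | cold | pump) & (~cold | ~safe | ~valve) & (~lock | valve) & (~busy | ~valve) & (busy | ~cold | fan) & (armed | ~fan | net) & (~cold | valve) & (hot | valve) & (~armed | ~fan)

Try lock = True:
  (~lock | ~valve) forces valve = False.
  clause (~lock | valve) is falsified — backtrack.
So lock = False.
  then (~hot | lock) forces hot = False.
  then (hot | valve) forces valve = True.
  then (hot | safe) forces safe = True.
  then (~cold | ~safe | ~valve) forces cold = False.
  then (~busy | ~valve) forces busy = False.
  then (armed | ~safe | ~valve) forces armed = True.
  then (cold | ~net) forces net = False.
  then (~armed | lock | ~pump) forces pump = False.
  then (~armed | ~fan) forces fan = False.
All clauses satisfied.

lock=F; valve=T; fan=F; hot=F; armed=T; net=F; safe=T; pump=F; cold=F; busy=F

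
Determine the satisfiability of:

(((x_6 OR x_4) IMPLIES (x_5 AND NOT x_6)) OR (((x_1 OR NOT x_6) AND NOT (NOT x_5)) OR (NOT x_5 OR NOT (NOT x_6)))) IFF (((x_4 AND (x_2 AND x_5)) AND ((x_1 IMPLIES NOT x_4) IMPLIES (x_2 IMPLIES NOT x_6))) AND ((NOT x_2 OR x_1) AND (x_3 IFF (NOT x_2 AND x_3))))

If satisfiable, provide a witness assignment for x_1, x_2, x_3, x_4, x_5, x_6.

x_1=T, x_2=T, x_3=F, x_4=T, x_5=T, x_6=T

  (((x_6 OR x_4) IMPLIES (x_5 AND NOT x_6)) OR (((x_1 OR NOT x_6) AND NOT (NOT x_5)) OR (NOT x_5 OR NOT (NOT x_6)))) IFF (((x_4 AND (x_2 AND x_5)) AND ((x_1 IMPLIES NOT x_4) IMPLIES (x_2 IMPLIES NOT x_6))) AND ((NOT x_2 OR x_1) AND (x_3 IFF (NOT x_2 AND x_3)))) = True
    ((x_6 OR x_4) IMPLIES (x_5 AND NOT x_6)) OR (((x_1 OR NOT x_6) AND NOT (NOT x_5)) OR (NOT x_5 OR NOT (NOT x_6))) = True
      (x_6 OR x_4) IMPLIES (x_5 AND NOT x_6) = False
        x_6 OR x_4 = True
        x_5 AND NOT x_6 = False
          NOT x_6 = False
      ((x_1 OR NOT x_6) AND NOT (NOT x_5)) OR (NOT x_5 OR NOT (NOT x_6)) = True
        (x_1 OR NOT x_6) AND NOT (NOT x_5) = True
          x_1 OR NOT x_6 = True
            NOT x_6 = False
          NOT (NOT x_5) = True
            NOT x_5 = False
        NOT x_5 OR NOT (NOT x_6) = True
          NOT x_5 = False
          NOT (NOT x_6) = True
            NOT x_6 = False
    ((x_4 AND (x_2 AND x_5)) AND ((x_1 IMPLIES NOT x_4) IMPLIES (x_2 IMPLIES NOT x_6))) AND ((NOT x_2 OR x_1) AND (x_3 IFF (NOT x_2 AND x_3))) = True
      (x_4 AND (x_2 AND x_5)) AND ((x_1 IMPLIES NOT x_4) IMPLIES (x_2 IMPLIES NOT x_6)) = True
        x_4 AND (x_2 AND x_5) = True
          x_2 AND x_5 = True
        (x_1 IMPLIES NOT x_4) IMPLIES (x_2 IMPLIES NOT x_6) = True
          x_1 IMPLIES NOT x_4 = False
            NOT x_4 = False
          x_2 IMPLIES NOT x_6 = False
            NOT x_6 = False
      (NOT x_2 OR x_1) AND (x_3 IFF (NOT x_2 AND x_3)) = True
        NOT x_2 OR x_1 = True
          NOT x_2 = False
        x_3 IFF (NOT x_2 AND x_3) = True
          NOT x_2 AND x_3 = False
            NOT x_2 = False
The formula evaluates to True.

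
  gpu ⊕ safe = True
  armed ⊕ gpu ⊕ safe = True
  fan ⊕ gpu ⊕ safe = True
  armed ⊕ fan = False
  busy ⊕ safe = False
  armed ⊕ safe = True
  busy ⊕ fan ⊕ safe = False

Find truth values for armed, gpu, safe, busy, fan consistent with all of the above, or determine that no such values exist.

armed = False; gpu = False; safe = True; busy = True; fan = False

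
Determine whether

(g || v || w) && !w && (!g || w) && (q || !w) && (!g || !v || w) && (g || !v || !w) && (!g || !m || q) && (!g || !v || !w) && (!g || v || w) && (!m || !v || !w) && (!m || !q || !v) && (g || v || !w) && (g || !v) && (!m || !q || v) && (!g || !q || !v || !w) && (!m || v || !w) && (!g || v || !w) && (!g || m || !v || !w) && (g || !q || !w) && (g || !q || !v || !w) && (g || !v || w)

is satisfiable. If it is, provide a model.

Case w = True:
  Clause (!w) is falsified — contradiction.
Case w = False:
  (!g || w) forces g = False.
  (g || v || w) forces v = True.
  Clause (g || !v) is falsified — contradiction.
Both cases fail, so the formula is unsatisfiable.

The formula is unsatisfiable.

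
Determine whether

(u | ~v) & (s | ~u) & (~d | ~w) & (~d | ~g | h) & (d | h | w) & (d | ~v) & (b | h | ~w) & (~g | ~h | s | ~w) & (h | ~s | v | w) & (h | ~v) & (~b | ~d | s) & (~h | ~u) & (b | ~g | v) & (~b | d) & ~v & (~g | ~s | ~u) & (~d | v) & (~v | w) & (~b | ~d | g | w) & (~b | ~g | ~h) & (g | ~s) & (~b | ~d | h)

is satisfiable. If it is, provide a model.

Unit clause (~v) forces v = False.
In (~d | v) only ~d is left, so d = False.
In (~b | d) only ~b is left, so b = False.
In (b | ~g | v) only ~g is left, so g = False.
In (g | ~s) only ~s is left, so s = False.
In (s | ~u) only ~u is left, so u = False.
Try h = False:
  (d | h | w) forces w = True.
  clause (b | h | ~w) is falsified — backtrack.
So h = True.
Set w = True.
All clauses satisfied.

g = False, v = False, u = False, s = False, d = False, h = True, b = False, w = True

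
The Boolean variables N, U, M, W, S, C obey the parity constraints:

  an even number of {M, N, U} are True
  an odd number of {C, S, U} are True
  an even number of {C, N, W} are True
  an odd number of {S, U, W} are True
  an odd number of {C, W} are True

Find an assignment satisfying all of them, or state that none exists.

UNSATISFIABLE

Adding constraints 2, 4, 5 mod 2: every variable appears an even number of times on the left, so the left side is 0.
But the right sides sum to 1 (mod 2). 0 ≠ 1 — the system is inconsistent.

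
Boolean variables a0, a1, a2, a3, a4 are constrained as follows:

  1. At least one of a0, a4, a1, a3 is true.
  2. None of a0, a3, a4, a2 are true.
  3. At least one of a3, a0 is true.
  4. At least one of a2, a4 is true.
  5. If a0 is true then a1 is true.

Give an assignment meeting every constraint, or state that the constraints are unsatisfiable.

UNSATISFIABLE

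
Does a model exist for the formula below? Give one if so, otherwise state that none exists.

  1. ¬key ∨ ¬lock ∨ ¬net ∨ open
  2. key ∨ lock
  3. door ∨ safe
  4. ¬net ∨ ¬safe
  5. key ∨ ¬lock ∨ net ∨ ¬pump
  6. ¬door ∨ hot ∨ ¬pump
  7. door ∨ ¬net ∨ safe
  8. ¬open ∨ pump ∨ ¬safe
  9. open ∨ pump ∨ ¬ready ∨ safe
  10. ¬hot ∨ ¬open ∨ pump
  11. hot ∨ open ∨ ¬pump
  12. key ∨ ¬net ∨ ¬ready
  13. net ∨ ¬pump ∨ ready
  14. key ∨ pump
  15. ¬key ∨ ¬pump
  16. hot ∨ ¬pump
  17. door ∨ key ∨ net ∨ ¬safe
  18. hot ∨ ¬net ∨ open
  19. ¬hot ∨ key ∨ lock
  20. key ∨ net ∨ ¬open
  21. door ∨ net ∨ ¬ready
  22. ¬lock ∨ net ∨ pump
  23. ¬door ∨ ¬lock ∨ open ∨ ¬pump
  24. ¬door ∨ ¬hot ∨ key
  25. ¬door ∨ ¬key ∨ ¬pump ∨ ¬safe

hot=F, ready=T, lock=F, safe=T, net=F, pump=F, open=F, key=T, door=T

Set hot = False.
  then (hot ∨ ¬pump) forces pump = False.
  then (key ∨ pump) forces key = True.
Set ready = True.
Set lock = False.
Set safe = True.
  then (¬net ∨ ¬safe) forces net = False.
  then (¬open ∨ pump ∨ ¬safe) forces open = False.
  then (door ∨ net ∨ ¬ready) forces door = True.
All clauses satisfied.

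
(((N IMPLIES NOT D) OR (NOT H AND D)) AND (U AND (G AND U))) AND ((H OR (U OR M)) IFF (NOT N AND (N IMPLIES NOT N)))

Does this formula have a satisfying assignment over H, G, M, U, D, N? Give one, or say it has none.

H=F; G=T; M=T; U=T; D=T; N=F

  ((N IMPLIES NOT D) OR (NOT H AND D)) AND (U AND (G AND U)) = True
    (N IMPLIES NOT D) OR (NOT H AND D) = True
      N IMPLIES NOT D = True
        NOT D = False
      NOT H AND D = True
        NOT H = True
    U AND (G AND U) = True
      G AND U = True
  (H OR (U OR M)) IFF (NOT N AND (N IMPLIES NOT N)) = True
    H OR (U OR M) = True
      U OR M = True
    NOT N AND (N IMPLIES NOT N) = True
      NOT N = True
      N IMPLIES NOT N = True
        NOT N = True
Both conjuncts True, so the formula holds.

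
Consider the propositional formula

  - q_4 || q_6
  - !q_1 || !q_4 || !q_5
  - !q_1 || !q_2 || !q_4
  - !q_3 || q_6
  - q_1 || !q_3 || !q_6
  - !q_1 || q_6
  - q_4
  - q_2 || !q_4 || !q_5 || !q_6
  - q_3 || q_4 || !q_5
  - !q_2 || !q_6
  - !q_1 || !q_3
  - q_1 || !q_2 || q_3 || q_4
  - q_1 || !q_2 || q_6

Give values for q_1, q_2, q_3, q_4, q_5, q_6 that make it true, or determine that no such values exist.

q_1: False, q_2: False, q_3: False, q_4: True, q_5: False, q_6: False

Unit clause (q_4) forces q_4 = True.
Set q_1 = False.
Try q_2 = True:
  (!q_2 || !q_6) forces q_6 = False.
  clause (q_1 || !q_2 || q_6) is falsified — backtrack.
So q_2 = False.
Set q_3 = False.
Set q_5 = False.
Set q_6 = False.
All clauses satisfied.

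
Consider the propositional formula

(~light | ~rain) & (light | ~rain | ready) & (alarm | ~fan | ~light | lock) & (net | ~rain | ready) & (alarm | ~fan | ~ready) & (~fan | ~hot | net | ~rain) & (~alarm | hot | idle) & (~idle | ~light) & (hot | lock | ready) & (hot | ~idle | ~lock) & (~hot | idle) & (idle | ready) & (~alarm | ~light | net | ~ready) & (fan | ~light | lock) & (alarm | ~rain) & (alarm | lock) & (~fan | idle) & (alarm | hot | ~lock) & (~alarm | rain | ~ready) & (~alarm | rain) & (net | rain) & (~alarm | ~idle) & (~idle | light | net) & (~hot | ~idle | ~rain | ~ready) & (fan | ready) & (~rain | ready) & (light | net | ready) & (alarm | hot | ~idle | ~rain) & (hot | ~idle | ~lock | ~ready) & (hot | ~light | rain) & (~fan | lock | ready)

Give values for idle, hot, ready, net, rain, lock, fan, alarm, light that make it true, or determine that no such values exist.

idle: True; hot: True; ready: True; net: True; rain: False; lock: True; fan: False; alarm: False; light: False

Set idle = True.
  then (~idle | ~light) forces light = False.
  then (~alarm | ~idle) forces alarm = False.
  then (~idle | light | net) forces net = True.
  then (alarm | ~rain) forces rain = False.
  then (alarm | lock) forces lock = True.
  then (alarm | hot | ~lock) forces hot = True.
Set ready = True.
  then (alarm | ~fan | ~ready) forces fan = False.
All clauses satisfied.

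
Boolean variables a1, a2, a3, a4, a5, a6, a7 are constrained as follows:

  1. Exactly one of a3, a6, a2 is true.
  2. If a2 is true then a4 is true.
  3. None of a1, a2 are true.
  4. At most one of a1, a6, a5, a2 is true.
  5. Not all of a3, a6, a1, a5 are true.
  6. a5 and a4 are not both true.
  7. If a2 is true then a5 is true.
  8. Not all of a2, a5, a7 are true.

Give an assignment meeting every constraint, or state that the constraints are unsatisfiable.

a1: False; a2: False; a3: True; a4: False; a5: False; a6: False; a7: True

  (1) {a3, a6, a2}: 1 true — exactly one ✓
  (2) a2=F ⇒ a4: vacuous ✓
  (3) {a1, a2}: 0 true — none ✓
  (4) {a1, a6, a5, a2}: 0 true — at most one ✓
  (5) {a3, a6, a1, a5}: 1/4 true — not all ✓
  (6) a5=F, a4=F — not both ✓
  (7) a2=F ⇒ a5: vacuous ✓
  (8) {a2, a5, a7}: 1/3 true — not all ✓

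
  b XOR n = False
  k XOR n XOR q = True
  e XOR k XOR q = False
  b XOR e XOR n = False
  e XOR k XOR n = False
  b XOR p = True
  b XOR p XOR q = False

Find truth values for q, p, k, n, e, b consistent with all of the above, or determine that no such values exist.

q: True, p: False, k: True, n: True, e: False, b: True

b XOR n = T XOR T = False ✓
k XOR n XOR q = T XOR T XOR T = True ✓
e XOR k XOR q = F XOR T XOR T = False ✓
b XOR e XOR n = T XOR F XOR T = False ✓
e XOR k XOR n = F XOR T XOR T = False ✓
b XOR p = T XOR F = True ✓
b XOR p XOR q = T XOR F XOR T = False ✓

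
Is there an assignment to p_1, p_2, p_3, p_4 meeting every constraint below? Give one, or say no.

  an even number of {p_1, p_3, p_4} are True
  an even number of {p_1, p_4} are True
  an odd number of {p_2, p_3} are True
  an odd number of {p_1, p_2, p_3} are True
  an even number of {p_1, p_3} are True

p_1 = False, p_2 = True, p_3 = False, p_4 = False

{p_1, p_3, p_4}: 0 true → even ✓
{p_1, p_4}: 0 true → even ✓
{p_2, p_3}: 1 true → odd ✓
{p_1, p_2, p_3}: 1 true → odd ✓
{p_1, p_3}: 0 true → even ✓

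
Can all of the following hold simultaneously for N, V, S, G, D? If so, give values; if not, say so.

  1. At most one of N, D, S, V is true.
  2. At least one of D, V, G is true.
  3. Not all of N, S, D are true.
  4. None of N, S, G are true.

N = False; V = True; S = False; G = False; D = False

  (1) {N, D, S, V}: 1 true — at most one ✓
  (2) {D, V, G}: 1 true — at least one ✓
  (3) {N, S, D}: 0/3 true — not all ✓
  (4) {N, S, G}: 0 true — none ✓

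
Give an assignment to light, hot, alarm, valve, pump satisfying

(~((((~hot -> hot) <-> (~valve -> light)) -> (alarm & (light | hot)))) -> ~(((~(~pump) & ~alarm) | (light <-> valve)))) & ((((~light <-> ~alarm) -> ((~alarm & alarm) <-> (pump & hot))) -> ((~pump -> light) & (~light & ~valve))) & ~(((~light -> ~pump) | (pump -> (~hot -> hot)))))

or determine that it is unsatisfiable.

Unsatisfiable

Case light = True: the conjunct ~(((~light -> ~pump) | (pump -> (~hot -> hot)))) becomes ~((True | (pump -> (~hot -> hot)))) = False.
Case light = False: the formula simplifies to (~((((~hot -> hot) <-> valve) -> (alarm & hot))) -> ~(((~(~pump) & ~alarm) | ~valve))) & (((~alarm -> ((~alarm & alarm) <-> (pump & hot))) -> (pump & ~valve)) & ~((~pump | (pump -> (~hot -> hot))))).
  hot = True: the conjunct ~((~pump | (pump -> (~hot -> hot)))) becomes ~((~pump | True)) = False.
  hot = False: simplifies to (~valve -> ~(((~(~pump) & ~alarm) | ~valve))) & (((~alarm -> ~((~alarm & alarm))) -> (pump & ~valve)) & ~((~pump | ~pump))).
    valve = True: simplifies to ~((~alarm -> ~((~alarm & alarm)))) & ~((~pump | ~pump)).
      alarm = True: the conjunct ~((~alarm -> ~((~alarm & alarm)))) becomes ~((False -> True)) = False.
      alarm = False: the conjunct ~((~alarm -> ~((~alarm & alarm)))) becomes ~((True -> True)) = False.
    valve = False: the conjunct ~valve -> ~(((~(~pump) & ~alarm) | ~valve)) becomes ~False -> ~True = False.
Both cases fail — unsatisfiable.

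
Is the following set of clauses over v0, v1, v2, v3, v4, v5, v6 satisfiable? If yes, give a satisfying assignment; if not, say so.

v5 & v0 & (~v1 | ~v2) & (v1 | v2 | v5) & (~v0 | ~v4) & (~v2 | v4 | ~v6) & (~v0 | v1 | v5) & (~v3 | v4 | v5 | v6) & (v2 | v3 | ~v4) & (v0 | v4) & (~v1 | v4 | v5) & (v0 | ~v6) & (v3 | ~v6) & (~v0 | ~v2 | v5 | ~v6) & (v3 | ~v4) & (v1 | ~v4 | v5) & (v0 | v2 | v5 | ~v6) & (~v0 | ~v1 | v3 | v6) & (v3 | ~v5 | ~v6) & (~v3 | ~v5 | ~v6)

Unit clause (v5) forces v5 = True.
Unit clause (v0) forces v0 = True.
In (~v0 | ~v4) only ~v4 is left, so v4 = False.
Set v1 = False.
Set v2 = False.
Set v3 = True.
  then (~v3 | ~v5 | ~v6) forces v6 = False.
All clauses satisfied.

v0=T, v1=F, v2=F, v3=T, v4=F, v5=T, v6=F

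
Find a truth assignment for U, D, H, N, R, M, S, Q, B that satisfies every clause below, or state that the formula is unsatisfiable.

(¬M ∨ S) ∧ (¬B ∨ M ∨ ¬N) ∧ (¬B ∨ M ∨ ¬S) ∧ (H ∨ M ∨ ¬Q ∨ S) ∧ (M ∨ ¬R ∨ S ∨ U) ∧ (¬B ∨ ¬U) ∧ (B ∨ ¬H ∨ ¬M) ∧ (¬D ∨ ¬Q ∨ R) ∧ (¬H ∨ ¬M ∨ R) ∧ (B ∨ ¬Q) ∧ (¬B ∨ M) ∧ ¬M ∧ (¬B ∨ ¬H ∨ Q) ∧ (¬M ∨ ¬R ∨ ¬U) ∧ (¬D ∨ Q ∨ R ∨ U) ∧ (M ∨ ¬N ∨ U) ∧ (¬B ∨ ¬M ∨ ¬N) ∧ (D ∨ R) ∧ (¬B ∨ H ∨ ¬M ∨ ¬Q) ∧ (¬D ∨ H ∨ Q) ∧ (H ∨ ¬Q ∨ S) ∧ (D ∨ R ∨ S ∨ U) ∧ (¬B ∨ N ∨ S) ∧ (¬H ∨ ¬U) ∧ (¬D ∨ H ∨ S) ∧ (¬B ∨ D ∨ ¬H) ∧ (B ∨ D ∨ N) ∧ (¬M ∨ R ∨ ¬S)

U: False, D: True, H: True, N: False, R: True, M: False, S: True, Q: False, B: False

Unit clause (¬M) forces M = False.
In (¬B ∨ M) only ¬B is left, so B = False.
In (B ∨ ¬Q) only ¬Q is left, so Q = False.
Set U = False.
  then (M ∨ ¬N ∨ U) forces N = False.
  then (B ∨ D ∨ N) forces D = True.
  then (¬D ∨ Q ∨ R ∨ U) forces R = True.
  then (¬D ∨ H ∨ Q) forces H = True.
  then (M ∨ ¬R ∨ S ∨ U) forces S = True.
All clauses satisfied.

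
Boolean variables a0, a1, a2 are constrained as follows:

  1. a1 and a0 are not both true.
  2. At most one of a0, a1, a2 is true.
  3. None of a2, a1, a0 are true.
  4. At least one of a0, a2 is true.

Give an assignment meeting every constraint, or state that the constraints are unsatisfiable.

UNSATISFIABLE

Case a0 = True:
  Constraint (3) is violated (a0=T) — contradiction.
Case a0 = False:
  (3) forces a2 = False.
  Constraint (4) is violated (a0=F, a2=F) — contradiction.
Both cases fail — unsatisfiable.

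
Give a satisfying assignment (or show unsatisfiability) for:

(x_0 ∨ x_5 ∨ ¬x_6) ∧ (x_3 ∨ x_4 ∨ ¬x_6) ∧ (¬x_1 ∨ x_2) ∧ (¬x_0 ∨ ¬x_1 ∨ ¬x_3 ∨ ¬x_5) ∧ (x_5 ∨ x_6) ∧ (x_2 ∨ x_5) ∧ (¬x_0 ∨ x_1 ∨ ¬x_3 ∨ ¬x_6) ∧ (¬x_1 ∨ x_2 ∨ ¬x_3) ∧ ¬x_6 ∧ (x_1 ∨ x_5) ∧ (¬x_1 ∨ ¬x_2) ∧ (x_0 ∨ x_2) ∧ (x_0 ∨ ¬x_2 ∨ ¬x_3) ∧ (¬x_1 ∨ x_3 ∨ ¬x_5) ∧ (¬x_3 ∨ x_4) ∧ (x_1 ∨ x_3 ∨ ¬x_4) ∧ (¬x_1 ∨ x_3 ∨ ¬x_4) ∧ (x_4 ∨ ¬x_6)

Unit clause (¬x_6) forces x_6 = False.
In (x_5 ∨ x_6) only x_5 is left, so x_5 = True.
Set x_0 = True.
Try x_1 = True:
  (¬x_1 ∨ x_2) forces x_2 = True.
  clause (¬x_1 ∨ ¬x_2) is falsified — backtrack.
So x_1 = False.
Set x_2 = False.
Set x_3 = False.
  then (x_1 ∨ x_3 ∨ ¬x_4) forces x_4 = False.
All clauses satisfied.

x_0 = True, x_1 = False, x_2 = False, x_3 = False, x_4 = False, x_5 = True, x_6 = False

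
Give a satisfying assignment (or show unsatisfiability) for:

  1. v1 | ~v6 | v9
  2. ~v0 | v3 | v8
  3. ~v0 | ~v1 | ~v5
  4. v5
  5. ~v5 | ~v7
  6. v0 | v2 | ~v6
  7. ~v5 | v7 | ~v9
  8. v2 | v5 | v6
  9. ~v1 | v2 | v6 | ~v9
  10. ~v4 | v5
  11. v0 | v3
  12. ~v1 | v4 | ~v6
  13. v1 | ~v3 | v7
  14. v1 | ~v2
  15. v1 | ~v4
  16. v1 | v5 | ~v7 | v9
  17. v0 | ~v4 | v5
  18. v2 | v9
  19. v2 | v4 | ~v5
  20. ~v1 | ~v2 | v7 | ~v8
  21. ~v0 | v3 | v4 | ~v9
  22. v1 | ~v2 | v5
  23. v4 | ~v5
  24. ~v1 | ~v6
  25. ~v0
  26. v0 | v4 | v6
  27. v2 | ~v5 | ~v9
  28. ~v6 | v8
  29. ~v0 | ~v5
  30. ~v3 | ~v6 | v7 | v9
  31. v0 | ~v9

v0 = False, v1 = True, v2 = True, v3 = True, v4 = True, v5 = True, v6 = False, v7 = False, v8 = False, v9 = False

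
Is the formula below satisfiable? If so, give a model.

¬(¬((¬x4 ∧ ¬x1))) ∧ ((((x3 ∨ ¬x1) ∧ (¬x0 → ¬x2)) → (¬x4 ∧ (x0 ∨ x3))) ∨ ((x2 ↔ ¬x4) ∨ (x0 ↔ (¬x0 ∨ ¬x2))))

x0 = False, x1 = False, x2 = True, x3 = False, x4 = False

  ¬(¬((¬x4 ∧ ¬x1))) = True
    ¬((¬x4 ∧ ¬x1)) = False
      ¬x4 ∧ ¬x1 = True
        ¬x4 = True
        ¬x1 = True
  (((x3 ∨ ¬x1) ∧ (¬x0 → ¬x2)) → (¬x4 ∧ (x0 ∨ x3))) ∨ ((x2 ↔ ¬x4) ∨ (x0 ↔ (¬x0 ∨ ¬x2))) = True
    ((x3 ∨ ¬x1) ∧ (¬x0 → ¬x2)) → (¬x4 ∧ (x0 ∨ x3)) = True
      (x3 ∨ ¬x1) ∧ (¬x0 → ¬x2) = False
        x3 ∨ ¬x1 = True
          ¬x1 = True
        ¬x0 → ¬x2 = False
          ¬x0 = True
          ¬x2 = False
      ¬x4 ∧ (x0 ∨ x3) = False
        ¬x4 = True
        x0 ∨ x3 = False
    (x2 ↔ ¬x4) ∨ (x0 ↔ (¬x0 ∨ ¬x2)) = True
      x2 ↔ ¬x4 = True
        ¬x4 = True
      x0 ↔ (¬x0 ∨ ¬x2) = False
        ¬x0 ∨ ¬x2 = True
          ¬x0 = True
          ¬x2 = False
Both conjuncts True, so the formula holds.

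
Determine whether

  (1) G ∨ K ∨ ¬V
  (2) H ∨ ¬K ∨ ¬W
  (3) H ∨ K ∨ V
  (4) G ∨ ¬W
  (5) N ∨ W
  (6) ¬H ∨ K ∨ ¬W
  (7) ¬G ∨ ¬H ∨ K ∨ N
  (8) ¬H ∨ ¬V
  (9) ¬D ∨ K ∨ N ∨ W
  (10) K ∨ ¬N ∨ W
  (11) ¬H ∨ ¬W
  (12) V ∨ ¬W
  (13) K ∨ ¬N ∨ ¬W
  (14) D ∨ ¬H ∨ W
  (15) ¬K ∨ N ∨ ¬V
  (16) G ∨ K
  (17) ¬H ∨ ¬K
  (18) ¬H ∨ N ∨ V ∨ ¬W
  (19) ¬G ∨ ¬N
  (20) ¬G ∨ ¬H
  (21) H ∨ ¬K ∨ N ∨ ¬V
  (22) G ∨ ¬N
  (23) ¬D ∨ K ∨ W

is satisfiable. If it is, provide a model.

Set N = False.
  then (N ∨ W) forces W = True.
  then (¬H ∨ ¬W) forces H = False.
  then (V ∨ ¬W) forces V = True.
  then (¬K ∨ N ∨ ¬V) forces K = False.
  then (G ∨ K) forces G = True.
Set D = True.
All clauses satisfied.

N: False, D: True, K: False, W: True, G: True, V: True, H: False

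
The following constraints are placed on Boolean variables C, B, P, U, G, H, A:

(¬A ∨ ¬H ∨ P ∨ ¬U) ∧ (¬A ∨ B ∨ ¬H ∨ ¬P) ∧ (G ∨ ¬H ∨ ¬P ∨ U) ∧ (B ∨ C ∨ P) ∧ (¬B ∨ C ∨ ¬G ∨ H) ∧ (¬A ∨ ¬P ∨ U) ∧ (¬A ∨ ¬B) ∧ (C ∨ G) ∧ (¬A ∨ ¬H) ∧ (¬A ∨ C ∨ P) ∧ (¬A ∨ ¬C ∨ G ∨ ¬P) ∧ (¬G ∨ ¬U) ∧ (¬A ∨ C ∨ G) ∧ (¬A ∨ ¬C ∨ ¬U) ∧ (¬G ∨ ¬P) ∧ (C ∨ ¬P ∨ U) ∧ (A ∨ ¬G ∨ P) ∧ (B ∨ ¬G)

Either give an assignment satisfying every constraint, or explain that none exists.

Set C = True.
Set B = False.
  then (B ∨ ¬G) forces G = False.
Set P = False.
Set U = False.
Set H = False.
Set A = True.
All clauses satisfied.

C = True, B = False, P = False, U = False, G = False, H = False, A = True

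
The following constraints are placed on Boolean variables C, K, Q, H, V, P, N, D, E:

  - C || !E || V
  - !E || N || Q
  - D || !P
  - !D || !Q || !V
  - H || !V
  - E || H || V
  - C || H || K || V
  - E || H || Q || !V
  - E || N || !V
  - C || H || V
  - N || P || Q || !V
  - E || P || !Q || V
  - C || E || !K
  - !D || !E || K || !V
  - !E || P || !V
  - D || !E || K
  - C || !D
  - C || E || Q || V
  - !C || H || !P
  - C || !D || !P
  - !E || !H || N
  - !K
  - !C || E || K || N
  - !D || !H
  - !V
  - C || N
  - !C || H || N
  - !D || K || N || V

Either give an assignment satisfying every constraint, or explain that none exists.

C = True, K = False, Q = True, H = False, V = False, P = False, N = True, D = True, E = True

Unit clause (!K) forces K = False.
Unit clause (!V) forces V = False.
Set C = True.
Set Q = True.
Try H = True:
  (!D || !H) forces D = False.
  (D || !P) forces P = False.
  (E || P || !Q || V) forces E = True.
  clause (D || !E || K) is falsified — backtrack.
So H = False.
  then (E || H || V) forces E = True.
  then (D || !E || K) forces D = True.
  then (!C || H || !P) forces P = False.
  then (!C || H || N) forces N = True.
All clauses satisfied.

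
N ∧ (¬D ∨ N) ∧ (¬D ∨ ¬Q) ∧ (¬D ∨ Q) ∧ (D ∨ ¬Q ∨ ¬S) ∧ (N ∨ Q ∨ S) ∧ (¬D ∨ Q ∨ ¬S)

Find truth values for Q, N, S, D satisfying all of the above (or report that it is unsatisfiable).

Unit clause (N) forces N = True.
Set Q = False.
  then (¬D ∨ Q) forces D = False.
Set S = False.
Check each clause:
  (N): N holds.
  (¬D ∨ N): ¬D holds.
  (¬D ∨ ¬Q): ¬D holds.
  (¬D ∨ Q): ¬D holds.
  (D ∨ ¬Q ∨ ¬S): ¬Q holds.
  (N ∨ Q ∨ S): N holds.
  (¬D ∨ Q ∨ ¬S): ¬D holds.
All clauses satisfied.

Q=F; N=T; S=F; D=F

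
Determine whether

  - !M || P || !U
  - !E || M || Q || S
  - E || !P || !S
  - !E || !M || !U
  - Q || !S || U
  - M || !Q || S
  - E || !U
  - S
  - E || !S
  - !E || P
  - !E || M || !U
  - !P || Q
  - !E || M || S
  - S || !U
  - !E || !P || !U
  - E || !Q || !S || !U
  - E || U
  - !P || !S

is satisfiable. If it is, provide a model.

No satisfying assignment exists.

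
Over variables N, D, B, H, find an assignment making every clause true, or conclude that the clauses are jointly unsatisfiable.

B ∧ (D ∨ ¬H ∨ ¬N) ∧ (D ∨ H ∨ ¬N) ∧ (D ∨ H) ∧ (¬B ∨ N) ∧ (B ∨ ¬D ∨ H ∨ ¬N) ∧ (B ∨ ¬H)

N=T, D=T, B=T, H=F

Unit clause (B) forces B = True.
In (¬B ∨ N) only N is left, so N = True.
Set D = True.
Set H = False.
All clauses satisfied.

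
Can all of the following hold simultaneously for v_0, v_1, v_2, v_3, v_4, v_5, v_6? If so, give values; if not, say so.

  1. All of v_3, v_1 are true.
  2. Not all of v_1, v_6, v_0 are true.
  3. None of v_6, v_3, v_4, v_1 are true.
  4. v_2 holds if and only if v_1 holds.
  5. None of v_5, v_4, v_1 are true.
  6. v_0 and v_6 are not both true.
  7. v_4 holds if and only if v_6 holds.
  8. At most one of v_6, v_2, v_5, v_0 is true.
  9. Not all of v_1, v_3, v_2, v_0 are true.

Case v_1 = True:
  Constraint (3) is violated (v_1=T) — contradiction.
Case v_1 = False:
  Constraint (1) is violated (v_1=F) — contradiction.
Both cases fail — unsatisfiable.

The formula is unsatisfiable.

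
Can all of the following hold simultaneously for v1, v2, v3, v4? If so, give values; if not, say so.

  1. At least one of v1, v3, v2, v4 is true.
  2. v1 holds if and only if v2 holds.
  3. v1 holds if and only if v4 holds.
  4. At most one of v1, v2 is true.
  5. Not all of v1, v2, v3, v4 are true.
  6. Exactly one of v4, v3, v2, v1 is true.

v1=F, v2=F, v3=T, v4=F

  (1) {v1, v3, v2, v4}: 1 true — at least one ✓
  (2) v1=F, v2=F — same ✓
  (3) v1=F, v4=F — same ✓
  (4) {v1, v2}: 0 true — at most one ✓
  (5) {v1, v2, v3, v4}: 1/4 true — not all ✓
  (6) {v4, v3, v2, v1}: 1 true — exactly one ✓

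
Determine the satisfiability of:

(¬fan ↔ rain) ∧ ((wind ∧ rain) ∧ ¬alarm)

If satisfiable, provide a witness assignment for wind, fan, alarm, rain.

wind: True, fan: False, alarm: False, rain: True

  ¬fan ↔ rain = True
    ¬fan = True
  (wind ∧ rain) ∧ ¬alarm = True
    wind ∧ rain = True
    ¬alarm = True
Both conjuncts True, so the formula holds.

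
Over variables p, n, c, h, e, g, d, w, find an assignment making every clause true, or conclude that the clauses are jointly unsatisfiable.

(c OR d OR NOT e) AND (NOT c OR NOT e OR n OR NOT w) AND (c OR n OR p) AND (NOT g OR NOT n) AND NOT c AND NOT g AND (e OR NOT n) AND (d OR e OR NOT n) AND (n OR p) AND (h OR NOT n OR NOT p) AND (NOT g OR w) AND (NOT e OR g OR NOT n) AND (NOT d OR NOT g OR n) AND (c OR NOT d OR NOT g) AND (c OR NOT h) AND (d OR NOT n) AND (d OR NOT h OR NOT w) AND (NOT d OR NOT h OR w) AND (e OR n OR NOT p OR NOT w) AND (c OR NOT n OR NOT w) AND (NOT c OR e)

Unit clause (NOT c) forces c = False.
Unit clause (NOT g) forces g = False.
In (c OR NOT h) only NOT h is left, so h = False.
Try p = False:
  (c OR n OR p) forces n = True.
  (e OR NOT n) forces e = True.
  clause (NOT e OR g OR NOT n) is falsified — backtrack.
So p = True.
  then (h OR NOT n OR NOT p) forces n = False.
Set e = False.
  then (e OR n OR NOT p OR NOT w) forces w = False.
Set d = True.
All clauses satisfied.

p = True, n = False, c = False, h = False, e = False, g = False, d = True, w = False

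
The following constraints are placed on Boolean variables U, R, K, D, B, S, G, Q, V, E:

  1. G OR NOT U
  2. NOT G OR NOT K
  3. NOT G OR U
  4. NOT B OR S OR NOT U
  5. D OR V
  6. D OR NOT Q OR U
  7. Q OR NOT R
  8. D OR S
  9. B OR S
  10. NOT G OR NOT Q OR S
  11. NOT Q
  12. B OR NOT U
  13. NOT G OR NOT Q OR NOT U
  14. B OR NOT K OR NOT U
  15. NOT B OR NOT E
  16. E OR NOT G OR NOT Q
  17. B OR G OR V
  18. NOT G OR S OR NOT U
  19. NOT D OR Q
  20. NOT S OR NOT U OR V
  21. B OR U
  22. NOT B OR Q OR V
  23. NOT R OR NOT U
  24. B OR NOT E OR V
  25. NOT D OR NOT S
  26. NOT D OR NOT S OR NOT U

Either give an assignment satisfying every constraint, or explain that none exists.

Unit clause (NOT Q) forces Q = False.
In (NOT D OR Q) only NOT D is left, so D = False.
In (D OR V) only V is left, so V = True.
In (Q OR NOT R) only NOT R is left, so R = False.
In (D OR S) only S is left, so S = True.
Set U = False.
  then (NOT G OR U) forces G = False.
  then (B OR U) forces B = True.
  then (NOT B OR NOT E) forces E = False.
Set K = False.
All clauses satisfied.

U = False; R = False; K = False; D = False; B = True; S = True; G = False; Q = False; V = True; E = False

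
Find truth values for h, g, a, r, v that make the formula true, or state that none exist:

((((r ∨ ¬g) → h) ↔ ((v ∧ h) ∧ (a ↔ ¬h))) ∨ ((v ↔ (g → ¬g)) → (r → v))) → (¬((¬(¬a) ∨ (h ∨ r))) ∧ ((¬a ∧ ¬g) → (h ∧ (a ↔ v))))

h: True, g: True, a: False, r: True, v: False

  ((((r ∨ ¬g) → h) ↔ ((v ∧ h) ∧ (a ↔ ¬h))) ∨ ((v ↔ (g → ¬g)) → (r → v))) → (¬((¬(¬a) ∨ (h ∨ r))) ∧ ((¬a ∧ ¬g) → (h ∧ (a ↔ v)))) = True
    (((r ∨ ¬g) → h) ↔ ((v ∧ h) ∧ (a ↔ ¬h))) ∨ ((v ↔ (g → ¬g)) → (r → v)) = False
      ((r ∨ ¬g) → h) ↔ ((v ∧ h) ∧ (a ↔ ¬h)) = False
        (r ∨ ¬g) → h = True
          r ∨ ¬g = True
            ¬g = False
        (v ∧ h) ∧ (a ↔ ¬h) = False
          v ∧ h = False
          a ↔ ¬h = True
            ¬h = False
      (v ↔ (g → ¬g)) → (r → v) = False
        v ↔ (g → ¬g) = True
          g → ¬g = False
            ¬g = False
        r → v = False
    ¬((¬(¬a) ∨ (h ∨ r))) ∧ ((¬a ∧ ¬g) → (h ∧ (a ↔ v))) = False
      ¬((¬(¬a) ∨ (h ∨ r))) = False
        ¬(¬a) ∨ (h ∨ r) = True
          ¬(¬a) = False
            ¬a = True
          h ∨ r = True
      (¬a ∧ ¬g) → (h ∧ (a ↔ v)) = True
        ¬a ∧ ¬g = False
          ¬a = True
          ¬g = False
        h ∧ (a ↔ v) = True
          a ↔ v = True
The formula evaluates to True.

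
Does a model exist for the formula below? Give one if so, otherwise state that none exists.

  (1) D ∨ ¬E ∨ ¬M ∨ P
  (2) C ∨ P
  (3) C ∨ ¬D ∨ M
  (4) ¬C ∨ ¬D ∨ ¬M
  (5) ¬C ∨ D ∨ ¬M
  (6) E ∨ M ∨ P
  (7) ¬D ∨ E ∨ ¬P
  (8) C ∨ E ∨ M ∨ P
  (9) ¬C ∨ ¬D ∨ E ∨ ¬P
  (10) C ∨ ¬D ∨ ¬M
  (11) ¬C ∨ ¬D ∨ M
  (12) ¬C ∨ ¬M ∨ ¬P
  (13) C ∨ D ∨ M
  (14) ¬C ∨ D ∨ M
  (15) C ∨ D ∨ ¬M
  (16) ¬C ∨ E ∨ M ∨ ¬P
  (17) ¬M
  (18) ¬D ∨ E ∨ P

No satisfying assignment exists.

Case D = True:
  (¬M) forces M = False.
  (C ∨ ¬D ∨ M) forces C = True.
  Clause (¬C ∨ ¬D ∨ M) is falsified — contradiction.
Case D = False:
  (¬M) forces M = False.
  (C ∨ D ∨ M) forces C = True.
  Clause (¬C ∨ D ∨ M) is falsified — contradiction.
Both cases fail, so the formula is unsatisfiable.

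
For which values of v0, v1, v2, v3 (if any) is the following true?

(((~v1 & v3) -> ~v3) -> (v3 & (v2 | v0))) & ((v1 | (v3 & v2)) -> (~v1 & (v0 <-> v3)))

v0 = False, v1 = False, v2 = False, v3 = True

  ((~v1 & v3) -> ~v3) -> (v3 & (v2 | v0)) = True
    (~v1 & v3) -> ~v3 = False
      ~v1 & v3 = True
        ~v1 = True
      ~v3 = False
    v3 & (v2 | v0) = False
      v2 | v0 = False
  (v1 | (v3 & v2)) -> (~v1 & (v0 <-> v3)) = True
    v1 | (v3 & v2) = False
      v3 & v2 = False
    ~v1 & (v0 <-> v3) = False
      ~v1 = True
      v0 <-> v3 = False
Both conjuncts True, so the formula holds.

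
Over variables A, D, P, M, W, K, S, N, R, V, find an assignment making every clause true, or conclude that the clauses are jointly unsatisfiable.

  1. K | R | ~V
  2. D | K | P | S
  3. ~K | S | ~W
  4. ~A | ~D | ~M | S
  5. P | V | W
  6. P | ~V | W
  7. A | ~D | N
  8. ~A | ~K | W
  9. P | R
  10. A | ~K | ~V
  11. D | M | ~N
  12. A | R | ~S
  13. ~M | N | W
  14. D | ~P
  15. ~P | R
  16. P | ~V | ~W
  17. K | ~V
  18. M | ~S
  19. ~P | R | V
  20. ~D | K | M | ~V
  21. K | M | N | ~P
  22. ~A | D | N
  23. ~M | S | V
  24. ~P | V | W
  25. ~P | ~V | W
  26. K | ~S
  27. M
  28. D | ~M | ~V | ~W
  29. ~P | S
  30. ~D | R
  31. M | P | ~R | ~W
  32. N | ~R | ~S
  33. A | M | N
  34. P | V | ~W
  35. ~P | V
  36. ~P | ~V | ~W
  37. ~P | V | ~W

Case V = True:
  (K | ~V) forces K = True.
  (A | ~K | ~V) forces A = True.
  (~A | ~K | W) forces W = True.
  (~K | S | ~W) forces S = True.
  (P | ~V | ~W) forces P = True.
  Clause (~P | ~V | ~W) is falsified — contradiction.
Case V = False:
  (M) forces M = True.
  (~M | S | V) forces S = True.
  (K | ~S) forces K = True.
  (~P | V) forces P = False.
  (P | V | W) forces W = True.
  Clause (P | V | ~W) is falsified — contradiction.
Both cases fail, so the formula is unsatisfiable.

No satisfying assignment exists.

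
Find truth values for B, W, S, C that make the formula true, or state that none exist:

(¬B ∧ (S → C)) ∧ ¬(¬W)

B = False; W = True; S = True; C = True

  ¬B ∧ (S → C) = True
    ¬B = True
    S → C = True
  ¬(¬W) = True
    ¬W = False
Both conjuncts True, so the formula holds.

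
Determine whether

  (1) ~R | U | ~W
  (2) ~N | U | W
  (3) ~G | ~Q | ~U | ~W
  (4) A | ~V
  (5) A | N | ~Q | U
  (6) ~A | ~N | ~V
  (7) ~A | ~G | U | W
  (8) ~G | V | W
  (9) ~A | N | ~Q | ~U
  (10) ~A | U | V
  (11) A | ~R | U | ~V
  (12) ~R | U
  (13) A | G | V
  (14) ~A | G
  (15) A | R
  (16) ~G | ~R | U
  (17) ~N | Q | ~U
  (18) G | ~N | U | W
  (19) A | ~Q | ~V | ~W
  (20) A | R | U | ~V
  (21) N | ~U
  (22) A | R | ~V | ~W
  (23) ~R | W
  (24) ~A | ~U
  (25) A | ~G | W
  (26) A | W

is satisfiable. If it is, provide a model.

W = True, A = True, G = True, R = False, N = False, Q = False, V = True, U = False

Try W = False:
  (~R | W) forces R = False.
  (A | R) forces A = True.
  (~A | G) forces G = True.
  (~A | ~G | U | W) forces U = True.
  clause (~A | ~U) is falsified — backtrack.
So W = True.
Set A = True.
  then (~A | G) forces G = True.
  then (~A | ~U) forces U = False.
  then (~R | U | ~W) forces R = False.
  then (~A | U | V) forces V = True.
  then (~A | ~N | ~V) forces N = False.
Set Q = False.
All clauses satisfied.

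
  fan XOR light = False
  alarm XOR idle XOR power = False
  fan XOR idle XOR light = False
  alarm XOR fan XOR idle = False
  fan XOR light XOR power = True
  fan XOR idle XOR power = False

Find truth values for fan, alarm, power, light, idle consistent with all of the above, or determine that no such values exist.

fan = True; alarm = True; power = True; light = True; idle = False

fan XOR light = T XOR T = False ✓
alarm XOR idle XOR power = T XOR F XOR T = False ✓
fan XOR idle XOR light = T XOR F XOR T = False ✓
alarm XOR fan XOR idle = T XOR T XOR F = False ✓
fan XOR light XOR power = T XOR T XOR T = True ✓
fan XOR idle XOR power = T XOR F XOR T = False ✓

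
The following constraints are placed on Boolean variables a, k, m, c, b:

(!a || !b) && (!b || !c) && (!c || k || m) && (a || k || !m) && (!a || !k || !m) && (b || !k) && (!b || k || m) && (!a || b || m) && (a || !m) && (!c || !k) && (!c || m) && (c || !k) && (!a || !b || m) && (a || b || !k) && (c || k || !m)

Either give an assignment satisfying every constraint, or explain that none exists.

Set a = False.
  then (a || !m) forces m = False.
  then (!c || m) forces c = False.
  then (c || !k) forces k = False.
  then (!b || k || m) forces b = False.
All clauses satisfied.

a: False, k: False, m: False, c: False, b: False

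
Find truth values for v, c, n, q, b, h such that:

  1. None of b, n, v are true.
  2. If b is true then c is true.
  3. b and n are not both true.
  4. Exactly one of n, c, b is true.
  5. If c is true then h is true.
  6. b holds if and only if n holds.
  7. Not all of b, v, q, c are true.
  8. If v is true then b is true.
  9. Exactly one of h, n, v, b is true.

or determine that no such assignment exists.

v=F; c=T; n=F; q=T; b=F; h=T

  (1) {b, n, v}: 0 true — none ✓
  (2) b=F ⇒ c: vacuous ✓
  (3) b=F, n=F — not both ✓
  (4) {n, c, b}: 1 true — exactly one ✓
  (5) c=T ⇒ h: T ✓
  (6) b=F, n=F — same ✓
  (7) {b, v, q, c}: 2/4 true — not all ✓
  (8) v=F ⇒ b: vacuous ✓
  (9) {h, n, v, b}: 1 true — exactly one ✓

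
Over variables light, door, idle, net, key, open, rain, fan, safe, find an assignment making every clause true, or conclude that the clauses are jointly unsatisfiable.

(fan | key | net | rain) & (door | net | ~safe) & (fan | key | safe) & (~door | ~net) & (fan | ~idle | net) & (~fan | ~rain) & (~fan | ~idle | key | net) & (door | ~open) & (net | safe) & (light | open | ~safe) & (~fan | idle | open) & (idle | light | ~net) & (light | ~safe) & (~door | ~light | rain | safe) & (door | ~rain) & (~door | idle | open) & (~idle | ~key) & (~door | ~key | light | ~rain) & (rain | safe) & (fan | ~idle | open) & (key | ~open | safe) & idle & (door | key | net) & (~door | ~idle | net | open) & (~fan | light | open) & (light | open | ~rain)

Unit clause (idle) forces idle = True.
In (~idle | ~key) only ~key is left, so key = False.
Try light = False:
  (light | ~safe) forces safe = False.
  (fan | key | safe) forces fan = True.
  (~fan | ~rain) forces rain = False.
  clause (rain | safe) is falsified — backtrack.
So light = True.
Set door = False.
  then (door | ~open) forces open = False.
  then (door | ~rain) forces rain = False.
  then (rain | safe) forces safe = True.
  then (fan | ~idle | open) forces fan = True.
  then (door | key | net) forces net = True.
All clauses satisfied.

light: True; door: False; idle: True; net: True; key: False; open: False; rain: False; fan: True; safe: True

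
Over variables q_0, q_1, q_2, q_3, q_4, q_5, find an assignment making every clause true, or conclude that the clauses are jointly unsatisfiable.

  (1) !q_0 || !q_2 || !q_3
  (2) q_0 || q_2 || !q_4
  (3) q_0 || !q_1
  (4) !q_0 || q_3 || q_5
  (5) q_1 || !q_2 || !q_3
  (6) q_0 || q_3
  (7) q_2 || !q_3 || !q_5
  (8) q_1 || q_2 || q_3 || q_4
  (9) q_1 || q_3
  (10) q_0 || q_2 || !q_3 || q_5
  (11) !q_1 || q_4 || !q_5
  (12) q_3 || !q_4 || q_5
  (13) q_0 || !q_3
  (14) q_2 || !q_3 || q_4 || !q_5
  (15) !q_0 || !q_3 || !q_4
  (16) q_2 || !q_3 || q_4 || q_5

q_0 = True, q_1 = True, q_2 = False, q_3 = False, q_4 = True, q_5 = True

Try q_0 = False:
  (q_0 || !q_1) forces q_1 = False.
  (q_0 || q_3) forces q_3 = True.
  clause (q_0 || !q_3) is falsified — backtrack.
So q_0 = True.
Try q_1 = False:
  (q_1 || q_3) forces q_3 = True.
  (!q_0 || !q_2 || !q_3) forces q_2 = False.
  (q_2 || !q_3 || !q_5) forces q_5 = False.
  (!q_0 || !q_3 || !q_4) forces q_4 = False.
  clause (q_2 || !q_3 || q_4 || q_5) is falsified — backtrack.
So q_1 = True.
Set q_2 = False.
Set q_3 = False.
  then (!q_0 || q_3 || q_5) forces q_5 = True.
  then (!q_1 || q_4 || !q_5) forces q_4 = True.
All clauses satisfied.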